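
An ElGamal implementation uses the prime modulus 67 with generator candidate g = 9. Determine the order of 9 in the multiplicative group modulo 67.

11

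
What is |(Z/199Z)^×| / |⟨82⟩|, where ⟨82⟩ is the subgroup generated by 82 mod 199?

3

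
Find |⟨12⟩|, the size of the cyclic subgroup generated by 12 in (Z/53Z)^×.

52

By Lagrange's theorem, ord_53(12) divides φ(53) = 53 − 1 = 52 = 2^2 · 13.
Divisors of 52: 1, 2, 4, 13, 26, 52.
Evaluate successive powers at the divisors of 52:
12^1 ≡ 12
12^2 ≡ 38
12^4 ≡ 13
12^13 ≡ 23
12^26 ≡ 52
12^52 ≡ 1
The smallest such exponent is 52, so the order of 12 is 52.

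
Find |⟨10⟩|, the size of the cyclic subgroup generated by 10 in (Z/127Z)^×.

42

The order of 10 must divide φ(127) = 127 − 1 = 126 = 2 · 3^2 · 7.
Divisors of 126: 1, 2, 3, 6, 7, 9, 14, 18, 21, 42, 63, 126.
Check 10^d mod 127 for each divisor in increasing order:
10^1 ≡ 10
10^2 ≡ 100
10^3 ≡ 111
10^6 ≡ 2
10^7 ≡ 20
10^9 ≡ 95
10^14 ≡ 19
10^18 ≡ 8
10^21 ≡ 126
10^42 ≡ 1
So ord_127(10) = 42.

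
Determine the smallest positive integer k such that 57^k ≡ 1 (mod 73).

18

By Lagrange's theorem, ord_73(57) divides φ(73) = 73 − 1 = 72 = 2^3 · 3^2.
Divisors of 72: 1, 2, 3, 4, 6, 8, 9, 12, 18, 24, 36, 72.
Test each divisor d:
57^1 ≡ 57
57^2 ≡ 37
57^3 ≡ 65
57^4 ≡ 55
57^6 ≡ 64
57^8 ≡ 32
57^9 ≡ 72
57^12 ≡ 8
57^18 ≡ 1
The smallest such exponent is 18, so the order of 57 is 18.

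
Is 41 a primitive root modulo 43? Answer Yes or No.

No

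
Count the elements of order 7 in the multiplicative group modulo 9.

0

φ(9) = φ(3^2) = 3·(3−1) = 6 = 2 · 3.
Since (Z/9Z)^× is cyclic of order 6, the number of elements of order d is φ(d) when d | 6 and 0 otherwise.
7 does not divide 6, so no element of (Z/9Z)^× has order 7.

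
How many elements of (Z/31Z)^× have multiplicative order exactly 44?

φ(31) = 31 − 1 = 30 = 2 · 3 · 5.
(Z/31Z)^× is cyclic (|G| = 30); a cyclic group of order m has exactly φ(d) elements of each order d | m, and none otherwise.
Since 44 ∤ 30, the count is 0.

0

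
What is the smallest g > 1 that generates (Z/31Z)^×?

3

φ(31) = 31 − 1 = 30 = 2 · 3 · 5.
Test candidates g = 2, 3, … against the prime factors q ∈ {2, 3, 5} of φ(31): g is a generator iff g^(30/q) ≢ 1 for every such q.
g = 2: 2^15 ≡ 1 — hits 1, so not a primitive root.
g = 3: 3^15 ≡ 30; 3^10 ≡ 25; 3^6 ≡ 16 — none is 1, so 3 is a primitive root.
Hence the least primitive root of 31 is 3.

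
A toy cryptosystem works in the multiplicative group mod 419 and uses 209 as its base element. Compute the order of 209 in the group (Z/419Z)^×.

By Lagrange's theorem, ord_419(209) divides φ(419) = 419 − 1 = 418 = 2 · 11 · 19.
Divisors of 418: 1, 2, 11, 19, 22, 38, 209, 418.
Check 209^d mod 419 for each divisor in increasing order:
209^1 ≡ 209
209^2 ≡ 105
209^11 ≡ 107
209^19 ≡ 169
209^22 ≡ 136
209^38 ≡ 69
209^209 ≡ 1
So ord_419(209) = 209.

209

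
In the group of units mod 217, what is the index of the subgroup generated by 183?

By Lagrange's theorem, ord_217(183) divides φ(217) = φ(7·31) = (7−1)·(31−1) = 6·30 = 180 = 2^2 · 3^2 · 5.
Divisors of 180: 1, 2, 3, 4, 5, 6, 9, 10, 12, 15, 18, 20, 30, 36, 45, 60, 90, 180.
Compute 183^d (mod 217) for the divisors d until we hit 1:
183^1 ≡ 183 (mod 217)
183^2 ≡ 71 (mod 217)
183^3 ≡ 190 (mod 217)
183^4 ≡ 50 (mod 217)
183^5 ≡ 36 (mod 217)
183^6 ≡ 78 (mod 217)
183^9 ≡ 64 (mod 217)
183^10 ≡ 211 (mod 217)
183^12 ≡ 8 (mod 217)
183^15 ≡ 1 (mod 217) ✓
Thus |⟨183⟩| = ord(183) = 15.
Index = |(Z/217Z)^×| / |⟨183⟩| = 180 / 15 = 12.

12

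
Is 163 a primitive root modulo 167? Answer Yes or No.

φ(167) = 167 − 1 = 166 = 2 · 83.
It suffices to check that the order of 163 is not a proper divisor of 166: compute 163^(166/q) for q ∈ {2, 83}.
163^83 ≡ 166 (mod 167)  [q = 2: ≢ 1 ✓]
163^2 ≡ 16 (mod 167)  [q = 83: ≢ 1 ✓]
All checks pass, so 163 has order 166 and is a primitive root modulo 167.

Yes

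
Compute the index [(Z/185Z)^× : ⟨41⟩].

8

Since 41 ∈ (Z/185Z)^×, its order divides φ(185) = φ(5·37) = (5−1)·(37−1) = 4·36 = 144 = 2^4 · 3^2.
Divisors of 144: 1, 2, 3, 4, 6, 8, 9, 12, 16, 18, 24, 36, 48, 72, 144.
Check 41^d mod 185 for each divisor in increasing order:
41^1 ≡ 41 (mod 185)
41^2 ≡ 16 (mod 185)
41^3 ≡ 101 (mod 185)
41^4 ≡ 71 (mod 185)
41^6 ≡ 26 (mod 185)
41^8 ≡ 46 (mod 185)
41^9 ≡ 36 (mod 185)
41^12 ≡ 121 (mod 185)
41^16 ≡ 81 (mod 185)
41^18 ≡ 1 (mod 185) ✓
So ord_185(41) = 18, hence |⟨41⟩| = 18.
The index is φ(185) / ord(41) = 144 / 18 = 8.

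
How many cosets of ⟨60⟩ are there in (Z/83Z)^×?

The order of 60 must divide φ(83) = 83 − 1 = 82 = 2 · 41.
Divisors of 82: 1, 2, 41, 82.
Test each divisor d:
60^1 ≡ 60
60^2 ≡ 31
60^41 ≡ 82
60^82 ≡ 1
So ord_83(60) = 82, hence |⟨60⟩| = 82.
[(Z/83Z)^× : ⟨60⟩] = 82/82 = 1.

1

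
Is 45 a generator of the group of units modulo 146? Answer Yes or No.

Yes

φ(146) = φ(2)·φ(73) = 1·72 = 72 = 2^3 · 3^2.
It suffices to check that the order of 45 is not a proper divisor of 72: compute 45^(72/q) for q ∈ {2, 3}.
45^36 ≡ 145 (mod 146)  [q = 2: ≢ 1 ✓]
45^24 ≡ 81 (mod 146)  [q = 3: ≢ 1 ✓]
Every test exponent gives a nontrivial residue, hence 45 generates the full group.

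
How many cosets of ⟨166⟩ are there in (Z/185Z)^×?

4

Since 166 ∈ (Z/185Z)^×, its order divides φ(185) = φ(5·37) = (5−1)·(37−1) = 4·36 = 144 = 2^4 · 3^2.
Divisors of 144: 1, 2, 3, 4, 6, 8, 9, 12, 16, 18, 24, 36, 48, 72, 144.
Compute 166^d (mod 185) for the divisors d until we hit 1:
166^1 ≡ 166
166^2 ≡ 176
166^3 ≡ 171
166^4 ≡ 81
166^6 ≡ 11
166^8 ≡ 86
166^9 ≡ 31
166^12 ≡ 121
166^16 ≡ 181
166^18 ≡ 36
166^24 ≡ 26
166^36 ≡ 1
The order of 166 is 36, so the subgroup it generates has 36 elements.
The index is φ(185) / ord(166) = 144 / 36 = 4.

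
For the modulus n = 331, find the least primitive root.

3

φ(331) = 331 − 1 = 330 = 2 · 3 · 5 · 11.
g is a primitive root iff g^(330/q) ≢ 1 (mod 331) for each prime q ∈ {2, 3, 5, 11}.
g = 2: 2^165 ≡ 330; 2^110 ≡ 299; 2^66 ≡ 64; 2^30 ≡ 1 — hits 1, so not a primitive root.
g = 3: 3^165 ≡ 330; 3^110 ≡ 299; 3^66 ≡ 64; 3^30 ≡ 270 — none is 1, so 3 is a primitive root.
Hence the least primitive root of 331 is 3.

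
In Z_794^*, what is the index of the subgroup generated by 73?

4

By Lagrange's theorem, ord_794(73) divides φ(794) = φ(2)·φ(397) = 1·396 = 396 = 2^2 · 3^2 · 11.
Divisors of 396: 1, 2, 3, 4, 6, 9, 11, 12, 18, 22, 33, 36, 44, 66, 99, 132, 198, 396.
Test each divisor d:
73^1 ≡ 73 (mod 794)
73^2 ≡ 565 (mod 794)
73^3 ≡ 751 (mod 794)
73^4 ≡ 37 (mod 794)
73^6 ≡ 261 (mod 794)
73^9 ≡ 687 (mod 794)
73^11 ≡ 683 (mod 794)
73^12 ≡ 631 (mod 794)
73^18 ≡ 333 (mod 794)
73^22 ≡ 411 (mod 794)
73^33 ≡ 431 (mod 794)
73^36 ≡ 523 (mod 794)
73^44 ≡ 593 (mod 794)
73^66 ≡ 759 (mod 794)
73^99 ≡ 1 (mod 794) ✓
Thus |⟨73⟩| = ord(73) = 99.
The index is φ(794) / ord(73) = 396 / 99 = 4.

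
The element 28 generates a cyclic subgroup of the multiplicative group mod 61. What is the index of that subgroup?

3

By Lagrange's theorem, ord_61(28) divides φ(61) = 61 − 1 = 60 = 2^2 · 3 · 5.
Divisors of 60: 1, 2, 3, 4, 5, 6, 10, 12, 15, 20, 30, 60.
Test each divisor d:
28^1 ≡ 28 (mod 61)
28^2 ≡ 52 (mod 61)
28^3 ≡ 53 (mod 61)
28^4 ≡ 20 (mod 61)
28^5 ≡ 11 (mod 61)
28^6 ≡ 3 (mod 61)
28^10 ≡ 60 (mod 61)
28^12 ≡ 9 (mod 61)
28^15 ≡ 50 (mod 61)
28^20 ≡ 1 (mod 61) ✓
The order of 28 is 20, so the subgroup it generates has 20 elements.
Index = |(Z/61Z)^×| / |⟨28⟩| = 60 / 20 = 3.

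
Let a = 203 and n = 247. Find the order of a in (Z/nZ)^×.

36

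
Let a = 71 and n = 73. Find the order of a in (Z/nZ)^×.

The order of 71 must divide φ(73) = 73 − 1 = 72 = 2^3 · 3^2.
Divisors of 72: 1, 2, 3, 4, 6, 8, 9, 12, 18, 24, 36, 72.
Check 71^d mod 73 for each divisor in increasing order:
71^1 ≡ 71 (mod 73)
71^2 ≡ 4 (mod 73)
71^3 ≡ 65 (mod 73)
71^4 ≡ 16 (mod 73)
71^6 ≡ 64 (mod 73)
71^8 ≡ 37 (mod 73)
71^9 ≡ 72 (mod 73)
71^12 ≡ 8 (mod 73)
71^18 ≡ 1 (mod 73) ✓
So ord_73(71) = 18.

18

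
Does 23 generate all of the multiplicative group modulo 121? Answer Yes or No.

No

φ(121) = φ(11^2) = 11·(11−1) = 110 = 2 · 5 · 11.
23 is a primitive root mod 121 iff 23^(φ(121)/q) ≢ 1 for every prime q | φ(121), i.e. q ∈ {2, 5, 11}.
23^55 ≡ 1 (mod 121)  [q = 2: ≡ 1 ✗]
23^22 ≡ 1 (mod 121)  [q = 5: ≡ 1 ✗]
23^10 ≡ 100 (mod 121)  [q = 11: ≢ 1 ✓]
23^55 ≡ 1 shows ord(23) | 55, strictly less than φ(121); not a primitive root.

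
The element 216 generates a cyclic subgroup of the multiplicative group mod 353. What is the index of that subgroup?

11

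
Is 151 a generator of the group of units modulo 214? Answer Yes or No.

φ(214) = φ(2)·φ(107) = 1·106 = 106 = 2 · 53.
An element g generates (Z/214Z)^× iff g^(106/q) ≢ 1 (mod 214) for each prime q ∈ {2, 53}.
151^53 ≡ 1 (mod 214)  [q = 2: ≡ 1 ✗]
151^2 ≡ 117 (mod 214)  [q = 53: ≢ 1 ✓]
Since 151^53 ≡ 1, the order of 151 divides 53 < 106, so 151 is not a primitive root.

No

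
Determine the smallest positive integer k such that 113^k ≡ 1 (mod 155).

60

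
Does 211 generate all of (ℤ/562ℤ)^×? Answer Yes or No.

φ(562) = φ(2)·φ(281) = 1·280 = 280 = 2^3 · 5 · 7.
It suffices to check that the order of 211 is not a proper divisor of 280: compute 211^(280/q) for q ∈ {2, 5, 7}.
211^140 ≡ 1 (mod 562)  [q = 2: ≡ 1 ✗]
211^56 ≡ 371 (mod 562)  [q = 5: ≢ 1 ✓]
211^40 ≡ 59 (mod 562)  [q = 7: ≢ 1 ✓]
Since 211^140 ≡ 1, the order of 211 divides 140 < 280, so 211 is not a primitive root.

No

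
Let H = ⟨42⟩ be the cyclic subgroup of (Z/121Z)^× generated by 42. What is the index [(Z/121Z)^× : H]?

Since 42 ∈ (Z/121Z)^×, its order divides φ(121) = φ(11^2) = 11·(11−1) = 110 = 2 · 5 · 11.
Divisors of 110: 1, 2, 5, 10, 11, 22, 55, 110.
Compute 42^d (mod 121) for the divisors d until we hit 1:
42^1 ≡ 42 (mod 121)
42^2 ≡ 70 (mod 121)
42^5 ≡ 100 (mod 121)
42^10 ≡ 78 (mod 121)
42^11 ≡ 9 (mod 121)
42^22 ≡ 81 (mod 121)
42^55 ≡ 1 (mod 121) ✓
So ord_121(42) = 55, hence |⟨42⟩| = 55.
[(Z/121Z)^× : ⟨42⟩] = 110/55 = 2.

2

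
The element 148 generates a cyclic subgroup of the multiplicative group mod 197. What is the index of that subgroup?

By Lagrange's theorem, ord_197(148) divides φ(197) = 197 − 1 = 196 = 2^2 · 7^2.
Divisors of 196: 1, 2, 4, 7, 14, 28, 49, 98, 196.
Test each divisor d:
148^1 ≡ 148 (mod 197)
148^2 ≡ 37 (mod 197)
148^4 ≡ 187 (mod 197)
148^7 ≡ 6 (mod 197)
148^14 ≡ 36 (mod 197)
148^28 ≡ 114 (mod 197)
148^49 ≡ 196 (mod 197)
148^98 ≡ 1 (mod 197) ✓
So ord_197(148) = 98, hence |⟨148⟩| = 98.
Index = |(Z/197Z)^×| / |⟨148⟩| = 196 / 98 = 2.

2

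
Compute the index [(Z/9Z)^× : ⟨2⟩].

By Lagrange's theorem, ord_9(2) divides φ(9) = φ(3^2) = 3·(3−1) = 6 = 2 · 3.
Divisors of 6: 1, 2, 3, 6.
Evaluate successive powers at the divisors of 6:
2^1 ≡ 2 (mod 9)
2^2 ≡ 4 (mod 9)
2^3 ≡ 8 (mod 9)
2^6 ≡ 1 (mod 9) ✓
So ord_9(2) = 6, hence |⟨2⟩| = 6.
[(Z/9Z)^× : ⟨2⟩] = 6/6 = 1.

1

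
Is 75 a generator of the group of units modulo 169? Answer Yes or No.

φ(169) = φ(13^2) = 13·(13−1) = 156 = 2^2 · 3 · 13.
75 is a primitive root mod 169 iff 75^(φ(169)/q) ≢ 1 for every prime q | φ(169), i.e. q ∈ {2, 3, 13}.
75^78 ≡ 1 (mod 169)  [q = 2: ≡ 1 ✗]
75^52 ≡ 146 (mod 169)  [q = 3: ≢ 1 ✓]
75^12 ≡ 131 (mod 169)  [q = 13: ≢ 1 ✓]
75^78 ≡ 1 shows ord(75) | 78, strictly less than φ(169); not a primitive root.

No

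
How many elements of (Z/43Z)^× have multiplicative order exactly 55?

0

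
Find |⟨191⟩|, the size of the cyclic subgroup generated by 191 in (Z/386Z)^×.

96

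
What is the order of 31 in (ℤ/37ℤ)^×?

By Lagrange's theorem, ord_37(31) divides φ(37) = 37 − 1 = 36 = 2^2 · 3^2.
Divisors of 36: 1, 2, 3, 4, 6, 9, 12, 18, 36.
Test each divisor d:
31^1 ≡ 31 (mod 37)
31^2 ≡ 36 (mod 37)
31^3 ≡ 6 (mod 37)
31^4 ≡ 1 (mod 37) ✓
The smallest such exponent is 4, so the order of 31 is 4.

4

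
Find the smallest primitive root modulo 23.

5

φ(23) = 23 − 1 = 22 = 2 · 11.
Test candidates g = 2, 3, … against the prime factors q ∈ {2, 11} of φ(23): g is a generator iff g^(22/q) ≢ 1 for every such q.
g = 2: 2^11 ≡ 1 — hits 1, so not a primitive root.
g = 3: 3^11 ≡ 1 — hits 1, so not a primitive root.
g = 4: 4^11 ≡ 1 — hits 1, so not a primitive root.
g = 5: 5^11 ≡ 22; 5^2 ≡ 2 — none is 1, so 5 is a primitive root.
Hence the least primitive root of 23 is 5.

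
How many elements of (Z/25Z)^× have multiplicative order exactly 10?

4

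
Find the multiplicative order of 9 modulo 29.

14

By Lagrange's theorem, ord_29(9) divides φ(29) = 29 − 1 = 28 = 2^2 · 7.
Divisors of 28: 1, 2, 4, 7, 14, 28.
Check 9^d mod 29 for each divisor in increasing order:
9^1 ≡ 9 (mod 29)
9^2 ≡ 23 (mod 29)
9^4 ≡ 7 (mod 29)
9^7 ≡ 28 (mod 29)
9^14 ≡ 1 (mod 29) ✓
So ord_29(9) = 14.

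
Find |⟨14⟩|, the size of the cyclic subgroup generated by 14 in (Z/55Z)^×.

10

The order of 14 must divide φ(55) = φ(5·11) = (5−1)·(11−1) = 4·10 = 40 = 2^3 · 5.
Divisors of 40: 1, 2, 4, 5, 8, 10, 20, 40.
Compute 14^d (mod 55) for the divisors d until we hit 1:
14^1 ≡ 14
14^2 ≡ 31
14^4 ≡ 26
14^5 ≡ 34
14^8 ≡ 16
14^10 ≡ 1
So ord_55(14) = 10.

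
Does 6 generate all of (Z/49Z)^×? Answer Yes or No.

No

φ(49) = φ(7^2) = 7·(7−1) = 42 = 2 · 3 · 7.
Test 6^(42/q) mod 49 for each prime factor q of 42:
6^21 ≡ 48 (mod 49)  [q = 2: ≢ 1 ✓]
6^14 ≡ 1 (mod 49)  [q = 3: ≡ 1 ✗]
6^6 ≡ 8 (mod 49)  [q = 7: ≢ 1 ✓]
The check at q = 3 fails, so 6 generates a proper subgroup.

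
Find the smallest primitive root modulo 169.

2

φ(169) = φ(13^2) = 13·(13−1) = 156 = 2^2 · 3 · 13.
Test candidates g = 2, 3, … against the prime factors q ∈ {2, 3, 13} of φ(169): g is a generator iff g^(156/q) ≢ 1 for every such q.
g = 2: 2^78 ≡ 168; 2^52 ≡ 146; 2^12 ≡ 40 — none is 1, so 2 is a primitive root.
Hence the least primitive root of 169 is 2.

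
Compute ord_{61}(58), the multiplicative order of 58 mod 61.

Since 58 ∈ (Z/61Z)^×, its order divides φ(61) = 61 − 1 = 60 = 2^2 · 3 · 5.
Divisors of 60: 1, 2, 3, 4, 5, 6, 10, 12, 15, 20, 30, 60.
Check 58^d mod 61 for each divisor in increasing order:
58^1 ≡ 58 (mod 61)
58^2 ≡ 9 (mod 61)
58^3 ≡ 34 (mod 61)
58^4 ≡ 20 (mod 61)
58^5 ≡ 1 (mod 61) ✓
Hence ord(58) = 5.

5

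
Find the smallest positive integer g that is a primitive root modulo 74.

5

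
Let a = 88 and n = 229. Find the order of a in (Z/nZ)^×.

76

Since 88 ∈ (Z/229Z)^×, its order divides φ(229) = 229 − 1 = 228 = 2^2 · 3 · 19.
Divisors of 228: 1, 2, 3, 4, 6, 12, 19, 38, 57, 76, 114, 228.
Check 88^d mod 229 for each divisor in increasing order:
88^1 ≡ 88
88^2 ≡ 187
88^3 ≡ 197
88^4 ≡ 161
88^6 ≡ 108
88^12 ≡ 214
88^19 ≡ 107
88^38 ≡ 228
88^57 ≡ 122
88^76 ≡ 1
Hence ord(88) = 76.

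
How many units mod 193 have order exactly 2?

1

φ(193) = 193 − 1 = 192 = 2^6 · 3.
In a cyclic group of order 192, there are φ(d) elements of order d for each divisor d of 192, and zero for non-divisors.
2 | 192, and φ(2) = 2 − 1 = 1.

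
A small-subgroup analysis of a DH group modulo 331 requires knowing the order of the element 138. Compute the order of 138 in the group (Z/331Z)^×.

110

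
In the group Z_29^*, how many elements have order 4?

2

φ(29) = 29 − 1 = 28 = 2^2 · 7.
Since (Z/29Z)^× is cyclic of order 28, the number of elements of order d is φ(d) when d | 28 and 0 otherwise.
4 = 2^2 divides 28, and φ(4) = 2.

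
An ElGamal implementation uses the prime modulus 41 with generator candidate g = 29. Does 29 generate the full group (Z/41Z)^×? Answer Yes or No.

Yes

φ(41) = 41 − 1 = 40 = 2^3 · 5.
29 is a primitive root mod 41 iff 29^(φ(41)/q) ≢ 1 for every prime q | φ(41), i.e. q ∈ {2, 5}.
29^20 ≡ 40 (mod 41)  [q = 2: ≢ 1 ✓]
29^8 ≡ 18 (mod 41)  [q = 5: ≢ 1 ✓]
All checks pass, so 29 has order 40 and is a primitive root modulo 41.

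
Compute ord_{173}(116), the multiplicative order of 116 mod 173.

By Lagrange's theorem, ord_173(116) divides φ(173) = 173 − 1 = 172 = 2^2 · 43.
Divisors of 172: 1, 2, 4, 43, 86, 172.
Compute 116^d (mod 173) for the divisors d until we hit 1:
116^1 ≡ 116
116^2 ≡ 135
116^4 ≡ 60
116^43 ≡ 172
116^86 ≡ 1
Hence ord(116) = 86.

86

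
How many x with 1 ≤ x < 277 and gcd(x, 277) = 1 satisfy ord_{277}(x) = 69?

44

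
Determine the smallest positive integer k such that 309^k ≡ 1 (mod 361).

The order of 309 must divide φ(361) = φ(19^2) = 19·(19−1) = 342 = 2 · 3^2 · 19.
Divisors of 342: 1, 2, 3, 6, 9, 18, 19, 38, 57, 114, 171, 342.
Evaluate successive powers at the divisors of 342:
309^1 ≡ 309
309^2 ≡ 177
309^3 ≡ 182
309^6 ≡ 273
309^9 ≡ 229
309^18 ≡ 96
309^19 ≡ 62
309^38 ≡ 234
309^57 ≡ 68
309^114 ≡ 292
309^171 ≡ 1
Hence ord(309) = 171.

171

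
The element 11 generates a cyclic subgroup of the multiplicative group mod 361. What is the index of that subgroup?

ord(11) | φ(361) = φ(19^2) = 19·(19−1) = 342 = 2 · 3^2 · 19.
Divisors of 342: 1, 2, 3, 6, 9, 18, 19, 38, 57, 114, 171, 342.
Check 11^d mod 361 for each divisor in increasing order:
11^1 ≡ 11 (mod 361)
11^2 ≡ 121 (mod 361)
11^3 ≡ 248 (mod 361)
11^6 ≡ 134 (mod 361)
11^9 ≡ 20 (mod 361)
11^18 ≡ 39 (mod 361)
11^19 ≡ 68 (mod 361)
11^38 ≡ 292 (mod 361)
11^57 ≡ 1 (mod 361) ✓
So ord_361(11) = 57, hence |⟨11⟩| = 57.
The index is φ(361) / ord(11) = 342 / 57 = 6.

6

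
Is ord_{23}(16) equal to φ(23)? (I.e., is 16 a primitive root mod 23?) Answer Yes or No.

φ(23) = 23 − 1 = 22 = 2 · 11.
It suffices to check that the order of 16 is not a proper divisor of 22: compute 16^(22/q) for q ∈ {2, 11}.
16^11 ≡ 1 (mod 23)  [q = 2: ≡ 1 ✗]
16^2 ≡ 3 (mod 23)  [q = 11: ≢ 1 ✓]
16^11 ≡ 1 shows ord(16) | 11, strictly less than φ(23); not a primitive root.

No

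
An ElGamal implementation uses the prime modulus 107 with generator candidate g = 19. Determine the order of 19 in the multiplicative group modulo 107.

ord(19) | φ(107) = 107 − 1 = 106 = 2 · 53.
Divisors of 106: 1, 2, 53, 106.
Check 19^d mod 107 for each divisor in increasing order:
19^1 ≡ 19 (mod 107)
19^2 ≡ 40 (mod 107)
19^53 ≡ 1 (mod 107) ✓
The smallest such exponent is 53, so the order of 19 is 53.

53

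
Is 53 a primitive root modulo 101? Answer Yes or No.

φ(101) = 101 − 1 = 100 = 2^2 · 5^2.
53 is a primitive root mod 101 iff 53^(φ(101)/q) ≢ 1 for every prime q | φ(101), i.e. q ∈ {2, 5}.
53^50 ≡ 100 (mod 101)  [q = 2: ≢ 1 ✓]
53^20 ≡ 87 (mod 101)  [q = 5: ≢ 1 ✓]
None equal 1, so ord_101(53) = 100: 53 is a primitive root.

Yes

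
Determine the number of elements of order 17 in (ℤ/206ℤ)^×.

16

φ(206) = φ(2)·φ(103) = 1·102 = 102 = 2 · 3 · 17.
Since (Z/206Z)^× is cyclic of order 102, the number of elements of order d is φ(d) when d | 102 and 0 otherwise.
17 | 102, and φ(17) = 17 − 1 = 16.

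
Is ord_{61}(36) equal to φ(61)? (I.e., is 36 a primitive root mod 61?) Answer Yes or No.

φ(61) = 61 − 1 = 60 = 2^2 · 3 · 5.
36 is a primitive root mod 61 iff 36^(φ(61)/q) ≢ 1 for every prime q | φ(61), i.e. q ∈ {2, 3, 5}.
36^30 ≡ 1 (mod 61)  [q = 2: ≡ 1 ✗]
36^20 ≡ 13 (mod 61)  [q = 3: ≢ 1 ✓]
36^12 ≡ 34 (mod 61)  [q = 5: ≢ 1 ✓]
Since 36^30 ≡ 1, the order of 36 divides 30 < 60, so 36 is not a primitive root.

No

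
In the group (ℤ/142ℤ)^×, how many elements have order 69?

0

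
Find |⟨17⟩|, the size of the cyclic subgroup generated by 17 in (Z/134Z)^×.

33

By Lagrange's theorem, ord_134(17) divides φ(134) = φ(2)·φ(67) = 1·66 = 66 = 2 · 3 · 11.
Divisors of 66: 1, 2, 3, 6, 11, 22, 33, 66.
Test each divisor d:
17^1 ≡ 17
17^2 ≡ 21
17^3 ≡ 89
17^6 ≡ 15
17^11 ≡ 29
17^22 ≡ 37
17^33 ≡ 1
So ord_134(17) = 33.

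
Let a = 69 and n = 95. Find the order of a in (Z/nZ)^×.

6

By Lagrange's theorem, ord_95(69) divides φ(95) = φ(5·19) = (5−1)·(19−1) = 4·18 = 72 = 2^3 · 3^2.
Divisors of 72: 1, 2, 3, 4, 6, 8, 9, 12, 18, 24, 36, 72.
Evaluate successive powers at the divisors of 72:
69^1 ≡ 69 (mod 95)
69^2 ≡ 11 (mod 95)
69^3 ≡ 94 (mod 95)
69^4 ≡ 26 (mod 95)
69^6 ≡ 1 (mod 95) ✓
Hence ord(69) = 6.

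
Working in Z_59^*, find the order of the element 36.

By Lagrange's theorem, ord_59(36) divides φ(59) = 59 − 1 = 58 = 2 · 29.
Divisors of 58: 1, 2, 29, 58.
Compute 36^d (mod 59) for the divisors d until we hit 1:
36^1 ≡ 36 (mod 59)
36^2 ≡ 57 (mod 59)
36^29 ≡ 1 (mod 59) ✓
The smallest such exponent is 29, so the order of 36 is 29.

29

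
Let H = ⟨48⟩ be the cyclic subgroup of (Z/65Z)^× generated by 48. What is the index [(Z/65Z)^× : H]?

ord(48) | φ(65) = φ(5·13) = (5−1)·(13−1) = 4·12 = 48 = 2^4 · 3.
Divisors of 48: 1, 2, 3, 4, 6, 8, 12, 16, 24, 48.
Evaluate successive powers at the divisors of 48:
48^1 ≡ 48
48^2 ≡ 29
48^3 ≡ 27
48^4 ≡ 61
48^6 ≡ 14
48^8 ≡ 16
48^12 ≡ 1
So ord_65(48) = 12, hence |⟨48⟩| = 12.
Index = |(Z/65Z)^×| / |⟨48⟩| = 48 / 12 = 4.

4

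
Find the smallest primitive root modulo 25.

2

φ(25) = φ(5^2) = 5·(5−1) = 20 = 2^2 · 5.
Test candidates g = 2, 3, … against the prime factors q ∈ {2, 5} of φ(25): g is a generator iff g^(20/q) ≢ 1 for every such q.
g = 2: 2^10 ≡ 24; 2^4 ≡ 16 — none is 1, so 2 is a primitive root.
So 2 is the smallest generator of (Z/25Z)^×.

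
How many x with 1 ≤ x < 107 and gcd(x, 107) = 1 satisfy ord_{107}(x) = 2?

1

φ(107) = 107 − 1 = 106 = 2 · 53.
In a cyclic group of order 106, there are φ(d) elements of order d for each divisor d of 106, and zero for non-divisors.
2 | 106, and φ(2) = 2 − 1 = 1.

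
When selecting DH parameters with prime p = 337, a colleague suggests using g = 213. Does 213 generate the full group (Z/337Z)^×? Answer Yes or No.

Yes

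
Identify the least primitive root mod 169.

2

φ(169) = φ(13^2) = 13·(13−1) = 156 = 2^2 · 3 · 13.
Test candidates g = 2, 3, … against the prime factors q ∈ {2, 3, 13} of φ(169): g is a generator iff g^(156/q) ≢ 1 for every such q.
g = 2: 2^78 ≡ 168; 2^52 ≡ 146; 2^12 ≡ 40 — none is 1, so 2 is a primitive root.
The smallest primitive root modulo 169 is 2.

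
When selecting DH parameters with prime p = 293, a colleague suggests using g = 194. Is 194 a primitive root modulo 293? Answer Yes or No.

Yes

φ(293) = 293 − 1 = 292 = 2^2 · 73.
It suffices to check that the order of 194 is not a proper divisor of 292: compute 194^(292/q) for q ∈ {2, 73}.
194^146 ≡ 292 (mod 293)  [q = 2: ≢ 1 ✓]
194^4 ≡ 137 (mod 293)  [q = 73: ≢ 1 ✓]
All checks pass, so 194 has order 292 and is a primitive root modulo 293.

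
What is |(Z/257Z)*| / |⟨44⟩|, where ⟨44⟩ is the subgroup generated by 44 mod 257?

4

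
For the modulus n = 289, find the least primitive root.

φ(289) = φ(17^2) = 17·(17−1) = 272 = 2^4 · 17.
Test candidates g = 2, 3, … against the prime factors q ∈ {2, 17} of φ(289): g is a generator iff g^(272/q) ≢ 1 for every such q.
g = 2: 2^136 ≡ 1 — hits 1, so not a primitive root.
g = 3: 3^136 ≡ 288; 3^16 ≡ 171 — none is 1, so 3 is a primitive root.
So 3 is the smallest generator of (Z/289Z)^×.

3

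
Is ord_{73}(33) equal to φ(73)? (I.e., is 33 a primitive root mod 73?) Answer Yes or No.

Yes

φ(73) = 73 − 1 = 72 = 2^3 · 3^2.
An element g generates (Z/73Z)^× iff g^(72/q) ≢ 1 (mod 73) for each prime q ∈ {2, 3}.
33^36 ≡ 72 (mod 73)  [q = 2: ≢ 1 ✓]
33^24 ≡ 8 (mod 73)  [q = 3: ≢ 1 ✓]
None equal 1, so ord_73(33) = 72: 33 is a primitive root.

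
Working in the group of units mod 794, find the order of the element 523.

11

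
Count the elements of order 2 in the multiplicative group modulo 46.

φ(46) = φ(2)·φ(23) = 1·22 = 22 = 2 · 11.
(Z/46Z)^× is cyclic (|G| = 22); a cyclic group of order m has exactly φ(d) elements of each order d | m, and none otherwise.
2 | 22, and φ(2) = 2 − 1 = 1.

1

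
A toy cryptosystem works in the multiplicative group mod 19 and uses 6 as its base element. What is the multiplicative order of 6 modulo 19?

The order of 6 must divide φ(19) = 19 − 1 = 18 = 2 · 3^2.
Divisors of 18: 1, 2, 3, 6, 9, 18.
Evaluate successive powers at the divisors of 18:
6^1 ≡ 6 (mod 19)
6^2 ≡ 17 (mod 19)
6^3 ≡ 7 (mod 19)
6^6 ≡ 11 (mod 19)
6^9 ≡ 1 (mod 19) ✓
Hence ord(6) = 9.

9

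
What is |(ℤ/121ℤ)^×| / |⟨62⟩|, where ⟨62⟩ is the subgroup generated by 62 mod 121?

1

ord(62) | φ(121) = φ(11^2) = 11·(11−1) = 110 = 2 · 5 · 11.
Divisors of 110: 1, 2, 5, 10, 11, 22, 55, 110.
Test each divisor d:
62^1 ≡ 62
62^2 ≡ 93
62^5 ≡ 87
62^10 ≡ 67
62^11 ≡ 40
62^22 ≡ 27
62^55 ≡ 120
62^110 ≡ 1
Thus |⟨62⟩| = ord(62) = 110.
Index = |(Z/121Z)^×| / |⟨62⟩| = 110 / 110 = 1.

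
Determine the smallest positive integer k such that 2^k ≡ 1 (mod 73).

9

By Lagrange's theorem, ord_73(2) divides φ(73) = 73 − 1 = 72 = 2^3 · 3^2.
Divisors of 72: 1, 2, 3, 4, 6, 8, 9, 12, 18, 24, 36, 72.
Check 2^d mod 73 for each divisor in increasing order:
2^1 ≡ 2
2^2 ≡ 4
2^3 ≡ 8
2^4 ≡ 16
2^6 ≡ 64
2^8 ≡ 37
2^9 ≡ 1
Therefore the multiplicative order of 2 modulo 73 is 9.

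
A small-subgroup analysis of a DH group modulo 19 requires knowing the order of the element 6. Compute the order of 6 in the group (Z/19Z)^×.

The order of 6 must divide φ(19) = 19 − 1 = 18 = 2 · 3^2.
Divisors of 18: 1, 2, 3, 6, 9, 18.
Test each divisor d:
6^1 ≡ 6
6^2 ≡ 17
6^3 ≡ 7
6^6 ≡ 11
6^9 ≡ 1
Therefore the multiplicative order of 6 modulo 19 is 9.

9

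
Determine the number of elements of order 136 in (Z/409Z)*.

φ(409) = 409 − 1 = 408 = 2^3 · 3 · 17.
In a cyclic group of order 408, there are φ(d) elements of order d for each divisor d of 408, and zero for non-divisors.
136 = 2^3 · 17 divides 408, and φ(136) = 64.

64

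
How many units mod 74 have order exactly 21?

0

φ(74) = φ(2)·φ(37) = 1·36 = 36 = 2^2 · 3^2.
In a cyclic group of order 36, there are φ(d) elements of order d for each divisor d of 36, and zero for non-divisors.
Since 21 ∤ 36, the count is 0.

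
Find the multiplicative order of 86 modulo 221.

4

ord(86) | φ(221) = φ(13·17) = (13−1)·(17−1) = 12·16 = 192 = 2^6 · 3.
Divisors of 192: 1, 2, 3, 4, 6, 8, 12, 16, 24, 32, 48, 64, 96, 192.
Compute 86^d (mod 221) for the divisors d until we hit 1:
86^1 ≡ 86 (mod 221)
86^2 ≡ 103 (mod 221)
86^3 ≡ 18 (mod 221)
86^4 ≡ 1 (mod 221) ✓
Hence ord(86) = 4.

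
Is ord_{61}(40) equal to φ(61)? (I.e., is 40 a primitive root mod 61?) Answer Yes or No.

No

φ(61) = 61 − 1 = 60 = 2^2 · 3 · 5.
It suffices to check that the order of 40 is not a proper divisor of 60: compute 40^(60/q) for q ∈ {2, 3, 5}.
40^30 ≡ 60 (mod 61)  [q = 2: ≢ 1 ✓]
40^20 ≡ 47 (mod 61)  [q = 3: ≢ 1 ✓]
40^12 ≡ 1 (mod 61)  [q = 5: ≡ 1 ✗]
Since 40^12 ≡ 1, the order of 40 divides 12 < 60, so 40 is not a primitive root.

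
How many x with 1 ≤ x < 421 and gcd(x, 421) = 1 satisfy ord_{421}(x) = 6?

φ(421) = 421 − 1 = 420 = 2^2 · 3 · 5 · 7.
In a cyclic group of order 420, there are φ(d) elements of order d for each divisor d of 420, and zero for non-divisors.
6 = 2 · 3 divides 420, and φ(6) = 2.

2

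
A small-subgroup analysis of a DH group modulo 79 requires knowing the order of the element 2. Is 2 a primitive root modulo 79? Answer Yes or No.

φ(79) = 79 − 1 = 78 = 2 · 3 · 13.
It suffices to check that the order of 2 is not a proper divisor of 78: compute 2^(78/q) for q ∈ {2, 3, 13}.
2^39 ≡ 1 (mod 79)  [q = 2: ≡ 1 ✗]
2^26 ≡ 23 (mod 79)  [q = 3: ≢ 1 ✓]
2^6 ≡ 64 (mod 79)  [q = 13: ≢ 1 ✓]
Since 2^39 ≡ 1, the order of 2 divides 39 < 78, so 2 is not a primitive root.

No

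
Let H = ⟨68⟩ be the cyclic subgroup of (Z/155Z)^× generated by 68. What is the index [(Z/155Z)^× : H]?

ord(68) | φ(155) = φ(5·31) = (5−1)·(31−1) = 4·30 = 120 = 2^3 · 3 · 5.
Divisors of 120: 1, 2, 3, 4, 5, 6, 8, 10, 12, 15, 20, 24, 30, 40, 60, 120.
Check 68^d mod 155 for each divisor in increasing order:
68^1 ≡ 68 (mod 155)
68^2 ≡ 129 (mod 155)
68^3 ≡ 92 (mod 155)
68^4 ≡ 56 (mod 155)
68^5 ≡ 88 (mod 155)
68^6 ≡ 94 (mod 155)
68^8 ≡ 36 (mod 155)
68^10 ≡ 149 (mod 155)
68^12 ≡ 1 (mod 155) ✓
Thus |⟨68⟩| = ord(68) = 12.
Index = |(Z/155Z)^×| / |⟨68⟩| = 120 / 12 = 10.

10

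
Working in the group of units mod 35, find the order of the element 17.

12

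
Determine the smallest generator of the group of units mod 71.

7

φ(71) = 71 − 1 = 70 = 2 · 5 · 7.
g is a primitive root iff g^(70/q) ≢ 1 (mod 71) for each prime q ∈ {2, 5, 7}.
g = 2: 2^35 ≡ 1 — hits 1, so not a primitive root.
g = 3: 3^35 ≡ 1 — hits 1, so not a primitive root.
g = 4: 4^35 ≡ 1 — hits 1, so not a primitive root.
g = 5: 5^35 ≡ 1 — hits 1, so not a primitive root.
g = 6: 6^35 ≡ 1 — hits 1, so not a primitive root.
g = 7: 7^35 ≡ 70; 7^14 ≡ 54; 7^10 ≡ 45 — none is 1, so 7 is a primitive root.
The smallest primitive root modulo 71 is 7.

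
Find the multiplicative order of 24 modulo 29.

7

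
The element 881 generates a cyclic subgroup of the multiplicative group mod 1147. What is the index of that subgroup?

By Lagrange's theorem, ord_1147(881) divides φ(1147) = φ(31·37) = (31−1)·(37−1) = 30·36 = 1080 = 2^3 · 3^3 · 5.
Divisors of 1080: 1, 2, 3, 4, 5, 6, 8, 9, 10, 12, 15, 18, 20, 24, 27, 30, 36, 40, 45, 54, 60, 72, 90, 108, 120, 135, 180, 216, 270, 360, 540, 1080.
Evaluate successive powers at the divisors of 1080:
881^1 ≡ 881 (mod 1147)
881^2 ≡ 789 (mod 1147)
881^3 ≡ 27 (mod 1147)
881^4 ≡ 847 (mod 1147)
881^5 ≡ 657 (mod 1147)
881^6 ≡ 729 (mod 1147)
881^8 ≡ 534 (mod 1147)
881^9 ≡ 184 (mod 1147)
881^10 ≡ 377 (mod 1147)
881^12 ≡ 380 (mod 1147)
881^15 ≡ 1084 (mod 1147)
881^18 ≡ 593 (mod 1147)
881^20 ≡ 1048 (mod 1147)
881^24 ≡ 1025 (mod 1147)
881^27 ≡ 147 (mod 1147)
881^30 ≡ 528 (mod 1147)
881^36 ≡ 667 (mod 1147)
881^40 ≡ 625 (mod 1147)
881^45 ≡ 1146 (mod 1147)
881^54 ≡ 963 (mod 1147)
881^60 ≡ 63 (mod 1147)
881^72 ≡ 1000 (mod 1147)
881^90 ≡ 1 (mod 1147) ✓
Thus |⟨881⟩| = ord(881) = 90.
Index = |(Z/1147Z)^×| / |⟨881⟩| = 1080 / 90 = 12.

12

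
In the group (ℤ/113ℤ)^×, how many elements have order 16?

φ(113) = 113 − 1 = 112 = 2^4 · 7.
Since (Z/113Z)^× is cyclic of order 112, the number of elements of order d is φ(d) when d | 112 and 0 otherwise.
16 = 2^4 divides 112, and φ(16) = 8.

8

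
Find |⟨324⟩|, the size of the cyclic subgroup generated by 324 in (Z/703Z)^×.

18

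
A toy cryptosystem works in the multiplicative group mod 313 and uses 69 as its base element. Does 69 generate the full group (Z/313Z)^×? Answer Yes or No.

Yes

φ(313) = 313 − 1 = 312 = 2^3 · 3 · 13.
An element g generates (Z/313Z)^× iff g^(312/q) ≢ 1 (mod 313) for each prime q ∈ {2, 3, 13}.
69^156 ≡ 312 (mod 313)  [q = 2: ≢ 1 ✓]
69^104 ≡ 98 (mod 313)  [q = 3: ≢ 1 ✓]
69^24 ≡ 113 (mod 313)  [q = 13: ≢ 1 ✓]
All checks pass, so 69 has order 312 and is a primitive root modulo 313.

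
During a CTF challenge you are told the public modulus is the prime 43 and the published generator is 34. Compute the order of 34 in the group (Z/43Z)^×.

42

ord(34) | φ(43) = 43 − 1 = 42 = 2 · 3 · 7.
Divisors of 42: 1, 2, 3, 6, 7, 14, 21, 42.
Compute 34^d (mod 43) for the divisors d until we hit 1:
34^1 ≡ 34 (mod 43)
34^2 ≡ 38 (mod 43)
34^3 ≡ 2 (mod 43)
34^6 ≡ 4 (mod 43)
34^7 ≡ 7 (mod 43)
34^14 ≡ 6 (mod 43)
34^21 ≡ 42 (mod 43)
34^42 ≡ 1 (mod 43) ✓
So ord_43(34) = 42.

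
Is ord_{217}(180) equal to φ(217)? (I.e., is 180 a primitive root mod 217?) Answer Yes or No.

No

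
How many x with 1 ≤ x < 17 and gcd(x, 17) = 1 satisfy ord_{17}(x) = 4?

φ(17) = 17 − 1 = 16 = 2^4.
Since (Z/17Z)^× is cyclic of order 16, the number of elements of order d is φ(d) when d | 16 and 0 otherwise.
4 = 2^2 divides 16, and φ(4) = 2.

2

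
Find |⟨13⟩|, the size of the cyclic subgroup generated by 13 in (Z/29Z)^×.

14

The order of 13 must divide φ(29) = 29 − 1 = 28 = 2^2 · 7.
Divisors of 28: 1, 2, 4, 7, 14, 28.
Check 13^d mod 29 for each divisor in increasing order:
13^1 ≡ 13
13^2 ≡ 24
13^4 ≡ 25
13^7 ≡ 28
13^14 ≡ 1
Therefore the multiplicative order of 13 modulo 29 is 14.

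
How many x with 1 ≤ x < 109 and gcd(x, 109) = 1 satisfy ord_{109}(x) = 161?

φ(109) = 109 − 1 = 108 = 2^2 · 3^3.
In a cyclic group of order 108, there are φ(d) elements of order d for each divisor d of 108, and zero for non-divisors.
Since 161 ∤ 108, the count is 0.

0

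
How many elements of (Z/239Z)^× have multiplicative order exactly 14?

φ(239) = 239 − 1 = 238 = 2 · 7 · 17.
Since (Z/239Z)^× is cyclic of order 238, the number of elements of order d is φ(d) when d | 238 and 0 otherwise.
14 = 2 · 7 divides 238, and φ(14) = 6.

6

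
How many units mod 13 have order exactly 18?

0

φ(13) = 13 − 1 = 12 = 2^2 · 3.
In a cyclic group of order 12, there are φ(d) elements of order d for each divisor d of 12, and zero for non-divisors.
18 does not divide 12, so no element of (Z/13Z)^× has order 18.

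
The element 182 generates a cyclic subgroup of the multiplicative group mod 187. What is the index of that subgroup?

2

By Lagrange's theorem, ord_187(182) divides φ(187) = φ(11·17) = (11−1)·(17−1) = 10·16 = 160 = 2^5 · 5.
Divisors of 160: 1, 2, 4, 5, 8, 10, 16, 20, 32, 40, 80, 160.
Test each divisor d:
182^1 ≡ 182
182^2 ≡ 25
182^4 ≡ 64
182^5 ≡ 54
182^8 ≡ 169
182^10 ≡ 111
182^16 ≡ 137
182^20 ≡ 166
182^32 ≡ 69
182^40 ≡ 67
182^80 ≡ 1
So ord_187(182) = 80, hence |⟨182⟩| = 80.
[(Z/187Z)^× : ⟨182⟩] = 160/80 = 2.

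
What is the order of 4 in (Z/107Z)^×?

53

By Lagrange's theorem, ord_107(4) divides φ(107) = 107 − 1 = 106 = 2 · 53.
Divisors of 106: 1, 2, 53, 106.
Check 4^d mod 107 for each divisor in increasing order:
4^1 ≡ 4 (mod 107)
4^2 ≡ 16 (mod 107)
4^53 ≡ 1 (mod 107) ✓
The smallest such exponent is 53, so the order of 4 is 53.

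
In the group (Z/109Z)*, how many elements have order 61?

0

φ(109) = 109 − 1 = 108 = 2^2 · 3^3.
In a cyclic group of order 108, there are φ(d) elements of order d for each divisor d of 108, and zero for non-divisors.
61 does not divide 108, so no element of (Z/109Z)^× has order 61.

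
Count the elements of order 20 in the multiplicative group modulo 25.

8

φ(25) = φ(5^2) = 5·(5−1) = 20 = 2^2 · 5.
Since (Z/25Z)^× is cyclic of order 20, the number of elements of order d is φ(d) when d | 20 and 0 otherwise.
20 = 2^2 · 5 divides 20, and φ(20) = 8.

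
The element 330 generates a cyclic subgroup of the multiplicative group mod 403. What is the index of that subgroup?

ord(330) | φ(403) = φ(13·31) = (13−1)·(31−1) = 12·30 = 360 = 2^3 · 3^2 · 5.
Divisors of 360: 1, 2, 3, 4, 5, 6, 8, 9, 10, 12, 15, 18, 20, 24, 30, 36, 40, 45, 60, 72, 90, 120, 180, 360.
Test each divisor d:
330^1 ≡ 330 (mod 403)
330^2 ≡ 90 (mod 403)
330^3 ≡ 281 (mod 403)
330^4 ≡ 40 (mod 403)
330^5 ≡ 304 (mod 403)
330^6 ≡ 376 (mod 403)
330^8 ≡ 391 (mod 403)
330^9 ≡ 70 (mod 403)
330^10 ≡ 129 (mod 403)
330^12 ≡ 326 (mod 403)
330^15 ≡ 125 (mod 403)
330^18 ≡ 64 (mod 403)
330^20 ≡ 118 (mod 403)
330^24 ≡ 287 (mod 403)
330^30 ≡ 311 (mod 403)
330^36 ≡ 66 (mod 403)
330^40 ≡ 222 (mod 403)
330^45 ≡ 187 (mod 403)
330^60 ≡ 1 (mod 403) ✓
Thus |⟨330⟩| = ord(330) = 60.
Index = |(Z/403Z)^×| / |⟨330⟩| = 360 / 60 = 6.

6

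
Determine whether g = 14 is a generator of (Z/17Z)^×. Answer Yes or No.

Yes

φ(17) = 17 − 1 = 16 = 2^4.
It suffices to check that the order of 14 is not a proper divisor of 16: compute 14^(16/q) for q ∈ {2}.
14^8 ≡ 16 (mod 17)  [q = 2: ≢ 1 ✓]
None equal 1, so ord_17(14) = 16: 14 is a primitive root.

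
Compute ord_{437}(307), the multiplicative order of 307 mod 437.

198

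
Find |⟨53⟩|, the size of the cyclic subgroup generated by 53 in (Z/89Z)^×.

44

The order of 53 must divide φ(89) = 89 − 1 = 88 = 2^3 · 11.
Divisors of 88: 1, 2, 4, 8, 11, 22, 44, 88.
Compute 53^d (mod 89) for the divisors d until we hit 1:
53^1 ≡ 53 (mod 89)
53^2 ≡ 50 (mod 89)
53^4 ≡ 8 (mod 89)
53^8 ≡ 64 (mod 89)
53^11 ≡ 55 (mod 89)
53^22 ≡ 88 (mod 89)
53^44 ≡ 1 (mod 89) ✓
The smallest such exponent is 44, so the order of 53 is 44.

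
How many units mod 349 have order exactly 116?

φ(349) = 349 − 1 = 348 = 2^2 · 3 · 29.
Since (Z/349Z)^× is cyclic of order 348, the number of elements of order d is φ(d) when d | 348 and 0 otherwise.
116 = 2^2 · 29 divides 348, and φ(116) = 56.

56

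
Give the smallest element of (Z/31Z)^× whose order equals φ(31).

3

φ(31) = 31 − 1 = 30 = 2 · 3 · 5.
g is a primitive root iff g^(30/q) ≢ 1 (mod 31) for each prime q ∈ {2, 3, 5}.
g = 2: 2^15 ≡ 1 — hits 1, so not a primitive root.
g = 3: 3^15 ≡ 30; 3^10 ≡ 25; 3^6 ≡ 16 — none is 1, so 3 is a primitive root.
So 3 is the smallest generator of (Z/31Z)^×.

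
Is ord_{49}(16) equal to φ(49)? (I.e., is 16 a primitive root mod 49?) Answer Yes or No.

No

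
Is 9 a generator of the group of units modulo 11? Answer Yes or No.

φ(11) = 11 − 1 = 10 = 2 · 5.
Test 9^(10/q) mod 11 for each prime factor q of 10:
9^5 ≡ 1 (mod 11)  [q = 2: ≡ 1 ✗]
9^2 ≡ 4 (mod 11)  [q = 5: ≢ 1 ✓]
9^5 ≡ 1 shows ord(9) | 5, strictly less than φ(11); not a primitive root.

No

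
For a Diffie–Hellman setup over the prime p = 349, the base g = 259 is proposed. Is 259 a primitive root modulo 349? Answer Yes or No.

φ(349) = 349 − 1 = 348 = 2^2 · 3 · 29.
Test 259^(348/q) mod 349 for each prime factor q of 348:
259^174 ≡ 348 (mod 349)  [q = 2: ≢ 1 ✓]
259^116 ≡ 226 (mod 349)  [q = 3: ≢ 1 ✓]
259^12 ≡ 313 (mod 349)  [q = 29: ≢ 1 ✓]
None equal 1, so ord_349(259) = 348: 259 is a primitive root.

Yes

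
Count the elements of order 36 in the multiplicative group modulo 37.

φ(37) = 37 − 1 = 36 = 2^2 · 3^2.
In a cyclic group of order 36, there are φ(d) elements of order d for each divisor d of 36, and zero for non-divisors.
36 = 2^2 · 3^2 divides 36, and φ(36) = 12.

12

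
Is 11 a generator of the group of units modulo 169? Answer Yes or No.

Yes

φ(169) = φ(13^2) = 13·(13−1) = 156 = 2^2 · 3 · 13.
An element g generates (Z/169Z)^× iff g^(156/q) ≢ 1 (mod 169) for each prime q ∈ {2, 3, 13}.
11^78 ≡ 168 (mod 169)  [q = 2: ≢ 1 ✓]
11^52 ≡ 146 (mod 169)  [q = 3: ≢ 1 ✓]
11^12 ≡ 131 (mod 169)  [q = 13: ≢ 1 ✓]
All checks pass, so 11 has order 156 and is a primitive root modulo 169.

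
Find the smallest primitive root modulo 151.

6

φ(151) = 151 − 1 = 150 = 2 · 3 · 5^2.
g is a primitive root iff g^(150/q) ≢ 1 (mod 151) for each prime q ∈ {2, 3, 5}.
g = 2: 2^75 ≡ 1 — hits 1, so not a primitive root.
g = 3: 3^75 ≡ 150; 3^50 ≡ 1 — hits 1, so not a primitive root.
g = 4: 4^75 ≡ 1 — hits 1, so not a primitive root.
g = 5: 5^75 ≡ 1 — hits 1, so not a primitive root.
g = 6: 6^75 ≡ 150; 6^50 ≡ 32; 6^30 ≡ 59 — none is 1, so 6 is a primitive root.
So 6 is the smallest generator of (Z/151Z)^×.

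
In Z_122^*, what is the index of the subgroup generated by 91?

1

The order of 91 must divide φ(122) = φ(2)·φ(61) = 1·60 = 60 = 2^2 · 3 · 5.
Divisors of 60: 1, 2, 3, 4, 5, 6, 10, 12, 15, 20, 30, 60.
Evaluate successive powers at the divisors of 60:
91^1 ≡ 91
91^2 ≡ 107
91^3 ≡ 99
91^4 ≡ 103
91^5 ≡ 101
91^6 ≡ 41
91^10 ≡ 75
91^12 ≡ 95
91^15 ≡ 11
91^20 ≡ 13
91^30 ≡ 121
91^60 ≡ 1
So ord_122(91) = 60, hence |⟨91⟩| = 60.
Index = |(Z/122Z)^×| / |⟨91⟩| = 60 / 60 = 1.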